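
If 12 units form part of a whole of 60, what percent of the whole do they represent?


Percentage = (part / whole) × 100
= (12 / 60) × 100
= 20.00%

20.00%


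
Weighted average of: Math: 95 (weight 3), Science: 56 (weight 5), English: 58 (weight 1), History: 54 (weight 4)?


Numerator = 95×3 + 56×5 + 58×1 + 54×4
= 285 + 280 + 58 + 216
= 839
Total weight = 13
Weighted avg = 839/13
= 64.54

64.54


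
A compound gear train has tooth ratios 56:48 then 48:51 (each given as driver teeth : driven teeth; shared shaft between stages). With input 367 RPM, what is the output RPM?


Stage 1: RPM_B = RPM_A × t_A/t_B = 367 × 56/48 = 20552/48 ≈ 428.17
B and C share a shaft → RPM_C = RPM_B
Stage 2: RPM_D = RPM_C × t_C/t_D = RPM_A × (t_A×t_C)/(t_B×t_D)
Overall ratio = (56×48)/(48×51) = 2688/2448
RPM_D = 367 × 2688/2448 = 986496/2448
≈ 402.98 RPM

402.98 RPM


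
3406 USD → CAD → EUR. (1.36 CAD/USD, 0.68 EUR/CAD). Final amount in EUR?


Step 1: 3406 USD × 1.36 = 4632.16 CAD
Step 2: 4632.16 CAD × 0.68 = 3149.87 EUR
Implied rate USD→EUR = 1.36 × 0.68 = 0.9248
= 3149.87 EUR

3149.87 EUR


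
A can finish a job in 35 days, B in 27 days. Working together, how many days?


Rate of A = 1/35 per day
Rate of B = 1/27 per day
Combined rate = 1/35 + 1/27 = 62/945 ≈ 0.0656 per day
Days = 1 / combined rate = 945/62
≈ 15.24 days

15.24 days


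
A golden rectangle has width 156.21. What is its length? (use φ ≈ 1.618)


φ = (1 + √5) / 2 ≈ 1.618
Length = width × φ = 156.21 × 1.618 = 252.74778
≈ 252.75

252.75


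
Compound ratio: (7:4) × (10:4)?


Compound ratio = (7×10) : (4×4)
= 70:16
GCD = 2
= 35:8

35:8


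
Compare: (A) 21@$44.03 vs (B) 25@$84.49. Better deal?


Deal A: $44.03/21 = $2.0967/unit
Deal B: $84.49/25 = $3.3796/unit
A is cheaper per unit
= Deal A

Deal A


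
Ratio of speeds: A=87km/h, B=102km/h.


Ratio = 87:102
GCD = 3
Simplified = 29:34
Time ratio (same distance) = 34:29
Speed ratio = 29:34

29:34


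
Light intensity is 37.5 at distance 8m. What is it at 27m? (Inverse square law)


I₁d₁² = I₂d₂²
I₂ = I₁ × (d₁/d₂)²
= 37.5 × (8/27)²
= 37.5 × 64/729
= 2400/729
≈ 3.2922

3.2922


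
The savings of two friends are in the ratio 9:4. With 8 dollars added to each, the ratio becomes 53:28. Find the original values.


Let A = 9k, B = 4k.
(9k + 8) / (4k + 8) = 53/28
Cross-multiply: 28(9k + 8) = 53(4k + 8)
252k + 224 = 212k + 424
252k - 212k = 424 - 224
40k = 200
k = 200/40 = 5
A = 9×5 = 45, B = 4×5 = 20
= A = 45, B = 20

A = 45, B = 20


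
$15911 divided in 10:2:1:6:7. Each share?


Total parts = 10 + 2 + 1 + 6 + 7 = 26
Part 1: 15911 × 10/26 = 6119.62
Part 2: 15911 × 2/26 = 1223.92
Part 3: 15911 × 1/26 = 611.96
Part 4: 15911 × 6/26 = 3671.77
Part 5: 15911 × 7/26 = 4283.73
= Part 1: $6119.62, Part 2: $1223.92, Part 3: $611.96, Part 4: $3671.77, Part 5: $4283.73

Part 1: $6119.62, Part 2: $1223.92, Part 3: $611.96, Part 4: $3671.77, Part 5: $4283.73


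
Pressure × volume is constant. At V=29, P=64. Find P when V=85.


Inverse proportion: x × y = constant
k = 29 × 64 = 1856
y₂ = k / 85 = 1856 / 85
= 21.84

21.84


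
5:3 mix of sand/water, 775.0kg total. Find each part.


Total parts = 5 + 3 = 8
sand: 775.0 × 5/8 = 484.4kg
water: 775.0 × 3/8 = 290.6kg
= 484.4kg and 290.6kg

484.4kg and 290.6kg


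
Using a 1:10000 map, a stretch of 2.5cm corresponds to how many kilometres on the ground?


Real distance = map distance × scale
= 2.5cm × 10000
= 25000 cm = 250.0 m
= 0.250 km

0.250 km


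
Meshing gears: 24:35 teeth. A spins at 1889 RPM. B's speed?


Gear ratio = 24:35 = 24:35
RPM_B = RPM_A × (teeth_A / teeth_B)
= 1889 × (24/35)
= 1295.3 RPM

1295.3 RPM


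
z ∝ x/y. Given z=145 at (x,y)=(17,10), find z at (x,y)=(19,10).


z = k·x/y
Solve for k using the known point: k = z·y/x = 145×10/17 = 1450/17 ≈ 85.2941
Now evaluate at x=19, y=10:
z = k × 19 / 10 = (1450 × 19) / (17 × 10) = 27550/170
≈ 162.0588

162.0588


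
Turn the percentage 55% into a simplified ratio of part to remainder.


55% means 55 parts out of 100; remainder = 45
Part : remainder = 55:45
GCD = 5
= 11:9

11:9


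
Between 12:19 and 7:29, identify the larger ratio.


12/19 = 0.6316
7/29 = 0.2414
0.6316 > 0.2414, so 12:19 is greater
= 12:19

12:19


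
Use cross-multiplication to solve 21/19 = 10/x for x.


Cross multiply: 21 × x = 19 × 10
21x = 190
x = 190 / 21
= 9.05

9.05


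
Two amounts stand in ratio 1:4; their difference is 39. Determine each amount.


Let A = 1k, B = 4k.
4k - 1k = 39
3k = 39 → k = 39/3 = 13
A = 1×13 = 13, B = 4×13 = 52
= A = 13, B = 52

A = 13, B = 52


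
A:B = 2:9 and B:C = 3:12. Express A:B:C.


Match B: multiply A:B by 3 → 6:27
Multiply B:C by 9 → 27:108
Combined: 6:27:108
GCD = 3
= 2:9:36

2:9:36


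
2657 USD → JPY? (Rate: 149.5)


Amount × rate = 2657 × 149.5
= 397221.50 JPY

397221.50 JPY


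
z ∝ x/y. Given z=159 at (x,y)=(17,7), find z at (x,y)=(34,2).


z = k·x/y
Solve for k using the known point: k = z·y/x = 159×7/17 = 1113/17 ≈ 65.4706
Now evaluate at x=34, y=2:
z = k × 34 / 2 = (1113 × 34) / (17 × 2) = 37842/34
= 1113.0000

1113.0000


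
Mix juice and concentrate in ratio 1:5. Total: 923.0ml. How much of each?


Total parts = 1 + 5 = 6
juice: 923.0 × 1/6 = 153.8ml
concentrate: 923.0 × 5/6 = 769.2ml
= 153.8ml and 769.2ml

153.8ml and 769.2ml


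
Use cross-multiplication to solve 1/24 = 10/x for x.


Cross multiply: 1 × x = 24 × 10
1x = 240
x = 240 / 1
= 240.00

240.00


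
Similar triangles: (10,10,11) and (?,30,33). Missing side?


Scale factor = 30/10 = 3
Missing side = 10 × 3
= 30.0

30.0


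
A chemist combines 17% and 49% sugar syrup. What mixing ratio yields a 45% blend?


Let x parts of 17% mix with y parts of 49%.
17x + 49y = 45(x + y)
17x + 49y = 45x + 45y
x(17 - 45) = y(45 - 49)
x/y = (49 - 45)/(45 - 17) = 4/28
Simplify: 1:7
= 1:7

1:7


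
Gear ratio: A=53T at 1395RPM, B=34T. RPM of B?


Gear ratio = 53:34 = 53:34
RPM_B = RPM_A × (teeth_A / teeth_B)
= 1395 × (53/34)
= 2174.6 RPM

2174.6 RPM


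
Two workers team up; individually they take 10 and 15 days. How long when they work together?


Rate of A = 1/10 per day
Rate of B = 1/15 per day
Combined rate = 1/10 + 1/15 = 25/150 ≈ 0.1667 per day
Days = 1 / combined rate = 150/25
= 6.00 days

6.00 days


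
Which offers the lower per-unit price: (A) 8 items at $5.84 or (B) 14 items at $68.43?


Deal A: $5.84/8 = $0.7300/unit
Deal B: $68.43/14 = $4.8879/unit
A is cheaper per unit
= Deal A

Deal A


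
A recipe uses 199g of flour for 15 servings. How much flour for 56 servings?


Direct proportion: y/x = constant
k = 199/15 ≈ 13.2667
y₂ = k × 56 = 199 × 56 / 15 = 11144/15
≈ 742.93

742.93


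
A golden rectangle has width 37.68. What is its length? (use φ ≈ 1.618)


φ = (1 + √5) / 2 ≈ 1.618
Length = width × φ = 37.68 × 1.618 = 60.96624
≈ 60.97

60.97


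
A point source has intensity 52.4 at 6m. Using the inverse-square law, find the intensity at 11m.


I₁d₁² = I₂d₂²
I₂ = I₁ × (d₁/d₂)²
= 52.4 × (6/11)²
= 52.4 × 36/121
= 1886.4/121
≈ 15.5901

15.5901


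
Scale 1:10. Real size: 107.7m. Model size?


Model size = real / scale
= 107.7 / 10
= 10.7700 m

10.7700 m


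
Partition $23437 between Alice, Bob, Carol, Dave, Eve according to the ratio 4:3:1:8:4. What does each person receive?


Total parts = 4 + 3 + 1 + 8 + 4 = 20
Alice: 23437 × 4/20 = 4687.40
Bob: 23437 × 3/20 = 3515.55
Carol: 23437 × 1/20 = 1171.85
Dave: 23437 × 8/20 = 9374.80
Eve: 23437 × 4/20 = 4687.40
= Alice: $4687.40, Bob: $3515.55, Carol: $1171.85, Dave: $9374.80, Eve: $4687.40

Alice: $4687.40, Bob: $3515.55, Carol: $1171.85, Dave: $9374.80, Eve: $4687.40


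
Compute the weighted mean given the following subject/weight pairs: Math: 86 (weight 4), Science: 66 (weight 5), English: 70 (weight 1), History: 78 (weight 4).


Numerator = 86×4 + 66×5 + 70×1 + 78×4
= 344 + 330 + 70 + 312
= 1056
Total weight = 14
Weighted avg = 1056/14
= 75.43

75.43


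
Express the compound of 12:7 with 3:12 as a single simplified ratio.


Compound ratio = (12×3) : (7×12)
= 36:84
GCD = 12
= 3:7

3:7


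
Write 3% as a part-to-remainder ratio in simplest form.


3% means 3 parts out of 100; remainder = 97
Part : remainder = 3:97
GCD = 1
= 3:97

3:97


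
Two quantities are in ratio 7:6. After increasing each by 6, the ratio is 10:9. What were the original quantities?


Let A = 7k, B = 6k.
(7k + 6) / (6k + 6) = 10/9
Cross-multiply: 9(7k + 6) = 10(6k + 6)
63k + 54 = 60k + 60
63k - 60k = 60 - 54
3k = 6
k = 6/3 = 2
A = 7×2 = 14, B = 6×2 = 12
= A = 14, B = 12

A = 14, B = 12


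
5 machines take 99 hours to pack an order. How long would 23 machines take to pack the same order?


Inverse proportion: x × y = constant
k = 5 × 99 = 495
y₂ = k / 23 = 495 / 23
= 21.52

21.52


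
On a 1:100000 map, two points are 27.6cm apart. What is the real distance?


Real distance = map distance × scale
= 27.6cm × 100000
= 2760000 cm = 27600.0 m
= 27.600 km

27.600 km


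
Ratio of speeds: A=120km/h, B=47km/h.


Ratio = 120:47
GCD = 1
Simplified = 120:47
Time ratio (same distance) = 47:120
Speed ratio = 120:47

120:47


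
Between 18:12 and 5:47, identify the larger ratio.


18/12 = 1.5000
5/47 = 0.1064
1.5000 > 0.1064, so 18:12 is greater
= 18:12

18:12


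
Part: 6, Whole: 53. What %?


Percentage = (part / whole) × 100
= (6 / 53) × 100
≈ 11.32%

11.32%


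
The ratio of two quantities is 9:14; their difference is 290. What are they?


Let A = 9k, B = 14k.
14k - 9k = 290
5k = 290 → k = 290/5 = 58
A = 9×58 = 522, B = 14×58 = 812
= A = 522, B = 812

A = 522, B = 812


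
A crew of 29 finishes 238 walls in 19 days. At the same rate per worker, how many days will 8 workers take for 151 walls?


Days ∝ work / workers, so d₂ = d₁ × (m₁/m₂) × (w₂/w₁)
Workers factor (inverse): 29/8 = 3.6250
Work factor (direct): 151/238 ≈ 0.6345
d₂ = 19 × 29/8 × 151/238 = (19 × 29 × 151) / (8 × 238) = 83201/1904
≈ 43.70 days

43.70 days


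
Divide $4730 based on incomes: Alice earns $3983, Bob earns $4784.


Total income = 3983 + 4784 = $8767
Alice: $4730 × 3983/8767 = $2148.92
Bob: $4730 × 4784/8767 = $2581.08
= Alice: $2148.92, Bob: $2581.08

Alice: $2148.92, Bob: $2581.08


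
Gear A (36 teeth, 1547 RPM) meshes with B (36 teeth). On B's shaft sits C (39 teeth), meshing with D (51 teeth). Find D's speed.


Stage 1: RPM_B = RPM_A × t_A/t_B = 1547 × 36/36 = 55692/36 = 1547.00
B and C share a shaft → RPM_C = RPM_B
Stage 2: RPM_D = RPM_C × t_C/t_D = RPM_A × (t_A×t_C)/(t_B×t_D)
Overall ratio = (36×39)/(36×51) = 1404/1836
RPM_D = 1547 × 1404/1836 = 2171988/1836
= 1183.00 RPM

1183.00 RPM


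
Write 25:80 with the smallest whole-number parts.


GCD(25, 80) = 5
25/5 : 80/5
= 5:16

5:16


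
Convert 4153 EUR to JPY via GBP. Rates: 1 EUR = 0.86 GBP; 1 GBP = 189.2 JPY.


Step 1: 4153 EUR × 0.86 = 3571.58 GBP
Step 2: 3571.58 GBP × 189.2 = 675742.94 JPY
Implied rate EUR→JPY = 0.86 × 189.2 = 162.7120
= 675742.94 JPY

675742.94 JPY


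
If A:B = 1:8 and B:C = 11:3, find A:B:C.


Match B: multiply A:B by 11 → 11:88
Multiply B:C by 8 → 88:24
Combined: 11:88:24
GCD = 1
= 11:88:24

11:88:24


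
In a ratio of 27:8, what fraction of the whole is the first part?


Total parts = 27 + 8 = 35
First part: 27/35 = 27/35
= 27/35

27/35


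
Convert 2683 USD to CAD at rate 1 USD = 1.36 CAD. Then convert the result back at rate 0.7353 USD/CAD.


Amount × rate = 2683 × 1.36 = 3648.88 CAD
Round-trip: 3648.88 × 0.7353 = 2683.02 USD
= 3648.88 CAD, then 2683.02 USD

3648.88 CAD, then 2683.02 USD


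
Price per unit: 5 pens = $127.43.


Unit rate = total / quantity
= 127.43 / 5
= $25.49 per unit

$25.49 per unit


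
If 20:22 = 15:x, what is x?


Cross multiply: 20 × x = 22 × 15
20x = 330
x = 330 / 20
= 16.50

16.50


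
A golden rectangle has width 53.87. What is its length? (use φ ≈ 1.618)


φ = (1 + √5) / 2 ≈ 1.618
Length = width × φ = 53.87 × 1.618 = 87.16166
≈ 87.16

87.16


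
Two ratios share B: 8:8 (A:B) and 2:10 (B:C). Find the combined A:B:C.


Match B: multiply A:B by 2 → 16:16
Multiply B:C by 8 → 16:80
Combined: 16:16:80
GCD = 16
= 1:1:5

1:1:5


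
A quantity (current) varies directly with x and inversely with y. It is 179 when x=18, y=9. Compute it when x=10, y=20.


z = k·x/y
Solve for k using the known point: k = z·y/x = 179×9/18 = 1611/18 = 89.5000
Now evaluate at x=10, y=20:
z = k × 10 / 20 = (1611 × 10) / (18 × 20) = 16110/360
= 44.7500

44.7500


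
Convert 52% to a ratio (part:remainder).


52% means 52 parts out of 100; remainder = 48
Part : remainder = 52:48
GCD = 4
= 13:12

13:12


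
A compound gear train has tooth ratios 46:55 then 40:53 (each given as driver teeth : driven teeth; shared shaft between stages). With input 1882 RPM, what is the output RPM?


Stage 1: RPM_B = RPM_A × t_A/t_B = 1882 × 46/55 = 86572/55 ≈ 1574.04
B and C share a shaft → RPM_C = RPM_B
Stage 2: RPM_D = RPM_C × t_C/t_D = RPM_A × (t_A×t_C)/(t_B×t_D)
Overall ratio = (46×40)/(55×53) = 1840/2915
RPM_D = 1882 × 1840/2915 = 3462880/2915
≈ 1187.95 RPM

1187.95 RPM


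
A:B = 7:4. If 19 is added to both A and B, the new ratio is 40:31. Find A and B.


Let A = 7k, B = 4k.
(7k + 19) / (4k + 19) = 40/31
Cross-multiply: 31(7k + 19) = 40(4k + 19)
217k + 589 = 160k + 760
217k - 160k = 760 - 589
57k = 171
k = 171/57 = 3
A = 7×3 = 21, B = 4×3 = 12
= A = 21, B = 12

A = 21, B = 12


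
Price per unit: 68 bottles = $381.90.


Unit rate = total / quantity
= 381.90 / 68
= $5.62 per unit

$5.62 per unit


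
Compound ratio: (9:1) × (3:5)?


Compound ratio = (9×3) : (1×5)
= 27:5
GCD = 1
= 27:5

27:5


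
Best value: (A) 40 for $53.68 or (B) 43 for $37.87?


Deal A: $53.68/40 = $1.3420/unit
Deal B: $37.87/43 = $0.8807/unit
B is cheaper per unit
= Deal B

Deal B


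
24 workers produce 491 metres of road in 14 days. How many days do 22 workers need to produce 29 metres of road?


Days ∝ work / workers, so d₂ = d₁ × (m₁/m₂) × (w₂/w₁)
Workers factor (inverse): 24/22 ≈ 1.0909
Work factor (direct): 29/491 ≈ 0.0591
d₂ = 14 × 24/22 × 29/491 = (14 × 24 × 29) / (22 × 491) = 9744/10802
≈ 0.90 days

0.90 days


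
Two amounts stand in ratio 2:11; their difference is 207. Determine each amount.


Let A = 2k, B = 11k.
11k - 2k = 207
9k = 207 → k = 207/9 = 23
A = 2×23 = 46, B = 11×23 = 253
= A = 46, B = 253

A = 46, B = 253


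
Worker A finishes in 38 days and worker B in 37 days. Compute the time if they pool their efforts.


Rate of A = 1/38 per day
Rate of B = 1/37 per day
Combined rate = 1/38 + 1/37 = 75/1406 ≈ 0.0533 per day
Days = 1 / combined rate = 1406/75
≈ 18.75 days

18.75 days


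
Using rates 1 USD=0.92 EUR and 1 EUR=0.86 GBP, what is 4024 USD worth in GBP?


Step 1: 4024 USD × 0.92 = 3702.08 EUR
Step 2: 3702.08 EUR × 0.86 = 3183.79 GBP
Implied rate USD→GBP = 0.92 × 0.86 = 0.7912
= 3183.79 GBP

3183.79 GBP


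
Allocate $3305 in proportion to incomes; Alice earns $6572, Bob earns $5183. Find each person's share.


Total income = 6572 + 5183 = $11755
Alice: $3305 × 6572/11755 = $1847.76
Bob: $3305 × 5183/11755 = $1457.24
= Alice: $1847.76, Bob: $1457.24

Alice: $1847.76, Bob: $1457.24


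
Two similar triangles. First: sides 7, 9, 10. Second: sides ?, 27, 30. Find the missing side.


Scale factor = 27/9 = 3
Missing side = 7 × 3
= 21.0

21.0


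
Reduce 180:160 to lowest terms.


GCD(180, 160) = 20
180/20 : 160/20
= 9:8

9:8


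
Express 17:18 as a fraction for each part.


Total parts = 17 + 18 = 35
First part: 17/35 = 17/35
Second part: 18/35 = 18/35
= 17/35 and 18/35

17/35 and 18/35


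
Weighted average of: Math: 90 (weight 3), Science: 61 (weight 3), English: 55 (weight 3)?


Numerator = 90×3 + 61×3 + 55×3
= 270 + 183 + 165
= 618
Total weight = 9
Weighted avg = 618/9
= 68.67

68.67


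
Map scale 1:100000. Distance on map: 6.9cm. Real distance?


Real distance = map distance × scale
= 6.9cm × 100000
= 690000 cm = 6900.0 m
= 6.900 km

6.900 km


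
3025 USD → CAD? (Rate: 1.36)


Amount × rate = 3025 × 1.36
= 4114.00 CAD

4114.00 CAD


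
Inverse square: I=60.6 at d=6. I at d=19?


I₁d₁² = I₂d₂²
I₂ = I₁ × (d₁/d₂)²
= 60.6 × (6/19)²
= 60.6 × 36/361
= 2181.6/361
≈ 6.0432

6.0432


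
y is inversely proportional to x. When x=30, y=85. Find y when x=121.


Inverse proportion: x × y = constant
k = 30 × 85 = 2550
y₂ = k / 121 = 2550 / 121
= 21.07

21.07


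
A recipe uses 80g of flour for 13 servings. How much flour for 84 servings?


Direct proportion: y/x = constant
k = 80/13 ≈ 6.1538
y₂ = k × 84 = 80 × 84 / 13 = 6720/13
≈ 516.92

516.92


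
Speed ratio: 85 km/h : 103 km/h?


Ratio = 85:103
GCD = 1
Simplified = 85:103
Time ratio (same distance) = 103:85
Speed ratio = 85:103

85:103


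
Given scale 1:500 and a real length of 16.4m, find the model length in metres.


Model size = real / scale
= 16.4 / 500
= 0.0328 m

0.0328 m


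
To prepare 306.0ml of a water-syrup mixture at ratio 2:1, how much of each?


Total parts = 2 + 1 = 3
water: 306.0 × 2/3 = 204.0ml
syrup: 306.0 × 1/3 = 102.0ml
= 204.0ml and 102.0ml

204.0ml and 102.0ml


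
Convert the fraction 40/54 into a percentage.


Percentage = (part / whole) × 100
= (40 / 54) × 100
≈ 74.07%

74.07%


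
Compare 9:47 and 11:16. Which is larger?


9/47 = 0.1915
11/16 = 0.6875
0.1915 < 0.6875, so 9:47 is less
= 11:16

11:16


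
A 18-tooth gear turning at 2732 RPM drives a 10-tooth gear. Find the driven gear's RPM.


Gear ratio = 18:10 = 9:5
RPM_B = RPM_A × (teeth_A / teeth_B)
= 2732 × (18/10)
= 4917.6 RPM

4917.6 RPM


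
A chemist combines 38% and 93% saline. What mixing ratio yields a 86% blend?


Let x parts of 38% mix with y parts of 93%.
38x + 93y = 86(x + y)
38x + 93y = 86x + 86y
x(38 - 86) = y(86 - 93)
x/y = (93 - 86)/(86 - 38) = 7/48
Simplify: 7:48
= 7:48

7:48


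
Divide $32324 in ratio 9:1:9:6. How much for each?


Total parts = 9 + 1 + 9 + 6 = 25
Part 1: 32324 × 9/25 = 11636.64
Part 2: 32324 × 1/25 = 1292.96
Part 3: 32324 × 9/25 = 11636.64
Part 4: 32324 × 6/25 = 7757.76
= Part 1: $11636.64, Part 2: $1292.96, Part 3: $11636.64, Part 4: $7757.76

Part 1: $11636.64, Part 2: $1292.96, Part 3: $11636.64, Part 4: $7757.76


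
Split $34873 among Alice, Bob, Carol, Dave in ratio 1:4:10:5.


Total parts = 1 + 4 + 10 + 5 = 20
Alice: 34873 × 1/20 = 1743.65
Bob: 34873 × 4/20 = 6974.60
Carol: 34873 × 10/20 = 17436.50
Dave: 34873 × 5/20 = 8718.25
= Alice: $1743.65, Bob: $6974.60, Carol: $17436.50, Dave: $8718.25

Alice: $1743.65, Bob: $6974.60, Carol: $17436.50, Dave: $8718.25


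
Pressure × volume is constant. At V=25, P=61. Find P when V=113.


Inverse proportion: x × y = constant
k = 25 × 61 = 1525
y₂ = k / 113 = 1525 / 113
= 13.50

13.50


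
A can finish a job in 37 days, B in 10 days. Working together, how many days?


Rate of A = 1/37 per day
Rate of B = 1/10 per day
Combined rate = 1/37 + 1/10 = 47/370 ≈ 0.1270 per day
Days = 1 / combined rate = 370/47
≈ 7.87 days

7.87 days


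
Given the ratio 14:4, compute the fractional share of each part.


Total parts = 14 + 4 = 18
First part: 14/18 = 7/9
Second part: 4/18 = 2/9
= 7/9 and 2/9

7/9 and 2/9


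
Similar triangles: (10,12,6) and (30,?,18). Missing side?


Scale factor = 30/10 = 3
Missing side = 12 × 3
= 36.0

36.0


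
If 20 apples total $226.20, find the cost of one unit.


Unit rate = total / quantity
= 226.20 / 20
= $11.31 per unit

$11.31 per unit


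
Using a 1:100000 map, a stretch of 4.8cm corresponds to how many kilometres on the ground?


Real distance = map distance × scale
= 4.8cm × 100000
= 480000 cm = 4800.0 m
= 4.800 km

4.800 km


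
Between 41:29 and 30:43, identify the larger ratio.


41/29 = 1.4138
30/43 = 0.6977
1.4138 > 0.6977, so 41:29 is greater
= 41:29

41:29


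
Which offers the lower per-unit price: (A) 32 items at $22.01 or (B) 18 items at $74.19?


Deal A: $22.01/32 = $0.6878/unit
Deal B: $74.19/18 = $4.1217/unit
A is cheaper per unit
= Deal A

Deal A


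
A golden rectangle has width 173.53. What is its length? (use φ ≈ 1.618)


φ = (1 + √5) / 2 ≈ 1.618
Length = width × φ = 173.53 × 1.618 = 280.77154
≈ 280.77

280.77


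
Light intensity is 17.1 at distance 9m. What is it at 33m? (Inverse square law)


I₁d₁² = I₂d₂²
I₂ = I₁ × (d₁/d₂)²
= 17.1 × (9/33)²
= 17.1 × 81/1089
= 1385.1/1089
≈ 1.2719

1.2719


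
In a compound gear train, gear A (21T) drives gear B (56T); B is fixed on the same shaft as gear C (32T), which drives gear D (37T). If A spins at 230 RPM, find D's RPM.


Stage 1: RPM_B = RPM_A × t_A/t_B = 230 × 21/56 = 4830/56 = 86.25
B and C share a shaft → RPM_C = RPM_B
Stage 2: RPM_D = RPM_C × t_C/t_D = RPM_A × (t_A×t_C)/(t_B×t_D)
Overall ratio = (21×32)/(56×37) = 672/2072
RPM_D = 230 × 672/2072 = 154560/2072
≈ 74.59 RPM

74.59 RPM


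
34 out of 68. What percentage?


Percentage = (part / whole) × 100
= (34 / 68) × 100
= 50.00%

50.00%


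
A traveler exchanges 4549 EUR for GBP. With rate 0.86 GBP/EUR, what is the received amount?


Amount × rate = 4549 × 0.86
= 3912.14 GBP

3912.14 GBP


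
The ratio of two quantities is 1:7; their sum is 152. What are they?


Let A = 1k, B = 7k.
1k + 7k = 152
8k = 152 → k = 152/8 = 19
A = 1×19 = 19, B = 7×19 = 133
= A = 19, B = 133

A = 19, B = 133


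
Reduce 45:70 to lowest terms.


GCD(45, 70) = 5
45/5 : 70/5
= 9:14

9:14


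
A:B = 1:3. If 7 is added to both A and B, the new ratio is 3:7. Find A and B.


Let A = 1k, B = 3k.
(1k + 7) / (3k + 7) = 3/7
Cross-multiply: 7(1k + 7) = 3(3k + 7)
7k + 49 = 9k + 21
7k - 9k = 21 - 49
-2k = -28
k = -28/-2 = 14
A = 1×14 = 14, B = 3×14 = 42
= A = 14, B = 42

A = 14, B = 42


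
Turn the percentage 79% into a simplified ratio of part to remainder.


79% means 79 parts out of 100; remainder = 21
Part : remainder = 79:21
GCD = 1
= 79:21

79:21


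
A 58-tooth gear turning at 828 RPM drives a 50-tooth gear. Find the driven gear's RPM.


Gear ratio = 58:50 = 29:25
RPM_B = RPM_A × (teeth_A / teeth_B)
= 828 × (58/50)
= 960.5 RPM

960.5 RPM


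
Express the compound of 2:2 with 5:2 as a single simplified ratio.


Compound ratio = (2×5) : (2×2)
= 10:4
GCD = 2
= 5:2

5:2


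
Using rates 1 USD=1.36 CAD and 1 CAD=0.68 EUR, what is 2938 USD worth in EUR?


Step 1: 2938 USD × 1.36 = 3995.68 CAD
Step 2: 3995.68 CAD × 0.68 = 2717.06 EUR
Implied rate USD→EUR = 1.36 × 0.68 = 0.9248
= 2717.06 EUR

2717.06 EUR


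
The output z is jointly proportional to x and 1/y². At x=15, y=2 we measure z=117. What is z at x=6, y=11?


z = k·x/y²
Solve for k using the known point: k = z·y²/x = 117×4/15 = 468/15 = 31.2000
Now evaluate at x=6, y=11:
z = k × 6 / 121 = (468 × 6) / (15 × 121) = 2808/1815
≈ 1.5471

1.5471


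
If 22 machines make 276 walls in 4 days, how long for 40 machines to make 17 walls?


Days ∝ work / workers, so d₂ = d₁ × (m₁/m₂) × (w₂/w₁)
Workers factor (inverse): 22/40 = 0.5500
Work factor (direct): 17/276 ≈ 0.0616
d₂ = 4 × 22/40 × 17/276 = (4 × 22 × 17) / (40 × 276) = 1496/11040
≈ 0.14 days

0.14 days


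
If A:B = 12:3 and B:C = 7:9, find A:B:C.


Match B: multiply A:B by 7 → 84:21
Multiply B:C by 3 → 21:27
Combined: 84:21:27
GCD = 3
= 28:7:9

28:7:9


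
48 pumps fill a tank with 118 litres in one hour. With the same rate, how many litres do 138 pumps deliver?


Direct proportion: y/x = constant
k = 118/48 ≈ 2.4583
y₂ = k × 138 = 118 × 138 / 48 = 16284/48
= 339.25

339.25


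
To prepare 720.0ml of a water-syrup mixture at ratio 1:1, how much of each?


Total parts = 1 + 1 = 2
water: 720.0 × 1/2 = 360.0ml
syrup: 720.0 × 1/2 = 360.0ml
= 360.0ml and 360.0ml

360.0ml and 360.0ml


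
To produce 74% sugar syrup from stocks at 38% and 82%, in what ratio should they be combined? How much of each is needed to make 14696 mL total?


Let x parts of 38% mix with y parts of 82%.
38x + 82y = 74(x + y)
38x + 82y = 74x + 74y
x(38 - 74) = y(74 - 82)
x/y = (82 - 74)/(74 - 38) = 8/36
Simplify: 2:9
Total parts = 11; one part = 14696/11 = 1336.00 mL
38% solution: 2×1336.00 = 2672.00 mL
82% solution: 9×1336.00 = 12024.00 mL
= ratio 2:9; 2672.00 mL and 12024.00 mL

ratio 2:9; 2672.00 mL and 12024.00 mL


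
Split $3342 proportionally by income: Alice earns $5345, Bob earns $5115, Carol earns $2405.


Total income = 5345 + 5115 + 2405 = $12865
Alice: $3342 × 5345/12865 = $1388.50
Bob: $3342 × 5115/12865 = $1328.75
Carol: $3342 × 2405/12865 = $624.76
= Alice: $1388.50, Bob: $1328.75, Carol: $624.76

Alice: $1388.50, Bob: $1328.75, Carol: $624.76


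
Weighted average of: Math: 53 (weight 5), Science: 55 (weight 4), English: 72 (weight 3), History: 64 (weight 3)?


Numerator = 53×5 + 55×4 + 72×3 + 64×3
= 265 + 220 + 216 + 192
= 893
Total weight = 15
Weighted avg = 893/15
= 59.53

59.53


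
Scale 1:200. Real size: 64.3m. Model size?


Model size = real / scale
= 64.3 / 200
= 0.3215 m

0.3215 m


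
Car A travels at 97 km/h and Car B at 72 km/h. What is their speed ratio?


Ratio = 97:72
GCD = 1
Simplified = 97:72
Time ratio (same distance) = 72:97
Speed ratio = 97:72

97:72


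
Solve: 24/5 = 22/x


Cross multiply: 24 × x = 5 × 22
24x = 110
x = 110 / 24
= 4.58

4.58


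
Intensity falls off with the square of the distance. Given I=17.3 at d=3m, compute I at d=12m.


I₁d₁² = I₂d₂²
I₂ = I₁ × (d₁/d₂)²
= 17.3 × (3/12)²
= 17.3 × 9/144
= 155.7/144
≈ 1.0813

1.0813


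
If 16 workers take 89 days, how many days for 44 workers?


Inverse proportion: x × y = constant
k = 16 × 89 = 1424
y₂ = k / 44 = 1424 / 44
= 32.36

32.36


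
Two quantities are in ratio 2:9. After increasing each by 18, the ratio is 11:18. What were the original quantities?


Let A = 2k, B = 9k.
(2k + 18) / (9k + 18) = 11/18
Cross-multiply: 18(2k + 18) = 11(9k + 18)
36k + 324 = 99k + 198
36k - 99k = 198 - 324
-63k = -126
k = -126/-63 = 2
A = 2×2 = 4, B = 9×2 = 18
= A = 4, B = 18

A = 4, B = 18


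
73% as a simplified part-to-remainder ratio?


73% means 73 parts out of 100; remainder = 27
Part : remainder = 73:27
GCD = 1
= 73:27

73:27


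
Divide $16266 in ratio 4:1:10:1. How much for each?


Total parts = 4 + 1 + 10 + 1 = 16
Part 1: 16266 × 4/16 = 4066.50
Part 2: 16266 × 1/16 = 1016.63
Part 3: 16266 × 10/16 = 10166.25
Part 4: 16266 × 1/16 = 1016.63
= Part 1: $4066.50, Part 2: $1016.63, Part 3: $10166.25, Part 4: $1016.63

Part 1: $4066.50, Part 2: $1016.63, Part 3: $10166.25, Part 4: $1016.63


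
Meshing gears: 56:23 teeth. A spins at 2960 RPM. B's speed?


Gear ratio = 56:23 = 56:23
RPM_B = RPM_A × (teeth_A / teeth_B)
= 2960 × (56/23)
= 7207.0 RPM

7207.0 RPM


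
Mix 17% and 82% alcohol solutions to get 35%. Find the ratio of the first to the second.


Let x parts of 17% mix with y parts of 82%.
17x + 82y = 35(x + y)
17x + 82y = 35x + 35y
x(17 - 35) = y(35 - 82)
x/y = (82 - 35)/(35 - 17) = 47/18
Simplify: 47:18
= 47:18

47:18


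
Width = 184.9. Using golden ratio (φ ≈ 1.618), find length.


φ = (1 + √5) / 2 ≈ 1.618
Length = width × φ = 184.9 × 1.618 = 299.1682
≈ 299.17

299.17


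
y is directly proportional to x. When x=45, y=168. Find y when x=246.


Direct proportion: y/x = constant
k = 168/45 ≈ 3.7333
y₂ = k × 246 = 168 × 246 / 45 = 41328/45
= 918.40

918.40


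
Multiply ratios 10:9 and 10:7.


Compound ratio = (10×10) : (9×7)
= 100:63
GCD = 1
= 100:63

100:63


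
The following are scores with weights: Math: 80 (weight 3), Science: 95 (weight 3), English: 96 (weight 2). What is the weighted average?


Numerator = 80×3 + 95×3 + 96×2
= 240 + 285 + 192
= 717
Total weight = 8
Weighted avg = 717/8
= 89.63

89.63


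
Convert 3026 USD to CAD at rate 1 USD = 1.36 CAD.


Amount × rate = 3026 × 1.36
= 4115.36 CAD

4115.36 CAD


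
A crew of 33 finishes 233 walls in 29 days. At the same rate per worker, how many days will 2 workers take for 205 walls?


Days ∝ work / workers, so d₂ = d₁ × (m₁/m₂) × (w₂/w₁)
Workers factor (inverse): 33/2 = 16.5000
Work factor (direct): 205/233 ≈ 0.8798
d₂ = 29 × 33/2 × 205/233 = (29 × 33 × 205) / (2 × 233) = 196185/466
≈ 421.00 days

421.00 days


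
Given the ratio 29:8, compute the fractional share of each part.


Total parts = 29 + 8 = 37
First part: 29/37 = 29/37
Second part: 8/37 = 8/37
= 29/37 and 8/37

29/37 and 8/37


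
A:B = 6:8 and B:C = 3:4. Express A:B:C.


Match B: multiply A:B by 3 → 18:24
Multiply B:C by 8 → 24:32
Combined: 18:24:32
GCD = 2
= 9:12:16

9:12:16


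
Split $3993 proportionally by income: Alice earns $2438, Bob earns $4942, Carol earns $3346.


Total income = 2438 + 4942 + 3346 = $10726
Alice: $3993 × 2438/10726 = $907.60
Bob: $3993 × 4942/10726 = $1839.77
Carol: $3993 × 3346/10726 = $1245.63
= Alice: $907.60, Bob: $1839.77, Carol: $1245.63

Alice: $907.60, Bob: $1839.77, Carol: $1245.63


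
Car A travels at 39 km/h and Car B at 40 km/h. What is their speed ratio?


Ratio = 39:40
GCD = 1
Simplified = 39:40
Time ratio (same distance) = 40:39
Speed ratio = 39:40

39:40


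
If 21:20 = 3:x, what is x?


Cross multiply: 21 × x = 20 × 3
21x = 60
x = 60 / 21
= 2.86

2.86


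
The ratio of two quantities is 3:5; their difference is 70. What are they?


Let A = 3k, B = 5k.
5k - 3k = 70
2k = 70 → k = 70/2 = 35
A = 3×35 = 105, B = 5×35 = 175
= A = 105, B = 175

A = 105, B = 175


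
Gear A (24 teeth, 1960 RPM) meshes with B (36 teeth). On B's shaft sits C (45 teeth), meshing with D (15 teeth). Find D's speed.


Stage 1: RPM_B = RPM_A × t_A/t_B = 1960 × 24/36 = 47040/36 ≈ 1306.67
B and C share a shaft → RPM_C = RPM_B
Stage 2: RPM_D = RPM_C × t_C/t_D = RPM_A × (t_A×t_C)/(t_B×t_D)
Overall ratio = (24×45)/(36×15) = 1080/540
RPM_D = 1960 × 1080/540 = 2116800/540
= 3920.00 RPM

3920.00 RPM


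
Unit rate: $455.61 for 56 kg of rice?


Unit rate = total / quantity
= 455.61 / 56
= $8.14 per unit

$8.14 per unit


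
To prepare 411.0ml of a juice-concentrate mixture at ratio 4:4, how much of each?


Total parts = 4 + 4 = 8
juice: 411.0 × 4/8 = 205.5ml
concentrate: 411.0 × 4/8 = 205.5ml
= 205.5ml and 205.5ml

205.5ml and 205.5ml


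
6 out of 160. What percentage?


Percentage = (part / whole) × 100
= (6 / 160) × 100
= 3.75%

3.75%


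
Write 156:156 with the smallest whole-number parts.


GCD(156, 156) = 156
156/156 : 156/156
= 1:1

1:1


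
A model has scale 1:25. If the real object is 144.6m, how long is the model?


Model size = real / scale
= 144.6 / 25
= 5.7840 m

5.7840 m


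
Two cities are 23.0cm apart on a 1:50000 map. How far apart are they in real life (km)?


Real distance = map distance × scale
= 23.0cm × 50000
= 1150000 cm = 11500.0 m
= 11.500 km

11.500 km


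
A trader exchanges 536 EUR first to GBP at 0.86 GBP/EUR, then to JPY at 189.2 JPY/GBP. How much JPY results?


Step 1: 536 EUR × 0.86 = 460.96 GBP
Step 2: 460.96 GBP × 189.2 = 87213.63 JPY
Implied rate EUR→JPY = 0.86 × 189.2 = 162.7120
= 87213.63 JPY

87213.63 JPY


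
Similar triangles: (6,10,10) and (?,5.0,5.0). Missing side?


Scale factor = 5.0/10 = 0.5
Missing side = 6 × 0.5
= 3.0

3.0


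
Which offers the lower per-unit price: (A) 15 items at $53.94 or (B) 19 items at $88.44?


Deal A: $53.94/15 = $3.5960/unit
Deal B: $88.44/19 = $4.6547/unit
A is cheaper per unit
= Deal A

Deal A


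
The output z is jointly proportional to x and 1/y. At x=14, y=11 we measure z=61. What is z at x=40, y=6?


z = k·x/y
Solve for k using the known point: k = z·y/x = 61×11/14 = 671/14 ≈ 47.9286
Now evaluate at x=40, y=6:
z = k × 40 / 6 = (671 × 40) / (14 × 6) = 26840/84
≈ 319.5238

319.5238


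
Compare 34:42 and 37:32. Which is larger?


34/42 = 0.8095
37/32 = 1.1562
0.8095 < 1.1562, so 34:42 is less
= 37:32

37:32


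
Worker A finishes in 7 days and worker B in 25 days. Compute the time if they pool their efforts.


Rate of A = 1/7 per day
Rate of B = 1/25 per day
Combined rate = 1/7 + 1/25 = 32/175 ≈ 0.1829 per day
Days = 1 / combined rate = 175/32
≈ 5.47 days

5.47 days


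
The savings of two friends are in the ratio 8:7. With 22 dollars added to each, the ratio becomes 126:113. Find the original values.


Let A = 8k, B = 7k.
(8k + 22) / (7k + 22) = 126/113
Cross-multiply: 113(8k + 22) = 126(7k + 22)
904k + 2486 = 882k + 2772
904k - 882k = 2772 - 2486
22k = 286
k = 286/22 = 13
A = 8×13 = 104, B = 7×13 = 91
= A = 104, B = 91

A = 104, B = 91


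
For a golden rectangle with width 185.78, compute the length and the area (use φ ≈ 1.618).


φ = (1 + √5) / 2 ≈ 1.618
Length = width × φ = 185.78 × 1.618 = 300.59204
≈ 300.59
Area = width × length = 185.78 × 300.59204 = 55843.9891912 ≈ 55843.99
= Length: 300.59, Area: 55843.99

Length: 300.59, Area: 55843.99


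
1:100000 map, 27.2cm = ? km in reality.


Real distance = map distance × scale
= 27.2cm × 100000
= 2720000 cm = 27200.0 m
= 27.200 km

27.200 km


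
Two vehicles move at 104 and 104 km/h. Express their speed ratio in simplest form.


Ratio = 104:104
GCD = 104
Simplified = 1:1
Time ratio (same distance) = 1:1
Speed ratio = 1:1

1:1


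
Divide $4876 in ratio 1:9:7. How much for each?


Total parts = 1 + 9 + 7 = 17
Part 1: 4876 × 1/17 = 286.82
Part 2: 4876 × 9/17 = 2581.41
Part 3: 4876 × 7/17 = 2007.76
= Part 1: $286.82, Part 2: $2581.41, Part 3: $2007.76

Part 1: $286.82, Part 2: $2581.41, Part 3: $2007.76


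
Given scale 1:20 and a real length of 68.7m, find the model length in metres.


Model size = real / scale
= 68.7 / 20
= 3.4350 m

3.4350 m


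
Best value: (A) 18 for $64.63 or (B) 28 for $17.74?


Deal A: $64.63/18 = $3.5906/unit
Deal B: $17.74/28 = $0.6336/unit
B is cheaper per unit
= Deal B

Deal B


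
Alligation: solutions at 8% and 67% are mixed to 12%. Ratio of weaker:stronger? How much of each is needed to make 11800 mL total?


Let x parts of 8% mix with y parts of 67%.
8x + 67y = 12(x + y)
8x + 67y = 12x + 12y
x(8 - 12) = y(12 - 67)
x/y = (67 - 12)/(12 - 8) = 55/4
Simplify: 55:4
Total parts = 59; one part = 11800/59 = 200.00 mL
8% solution: 55×200.00 = 11000.00 mL
67% solution: 4×200.00 = 800.00 mL
= ratio 55:4; 11000.00 mL and 800.00 mL

ratio 55:4; 11000.00 mL and 800.00 mL


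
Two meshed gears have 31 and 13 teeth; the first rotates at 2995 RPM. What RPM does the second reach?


Gear ratio = 31:13 = 31:13
RPM_B = RPM_A × (teeth_A / teeth_B)
= 2995 × (31/13)
= 7141.9 RPM

7141.9 RPM


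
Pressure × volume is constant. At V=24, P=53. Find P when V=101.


Inverse proportion: x × y = constant
k = 24 × 53 = 1272
y₂ = k / 101 = 1272 / 101
= 12.59

12.59


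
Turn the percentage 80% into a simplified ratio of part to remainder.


80% means 80 parts out of 100; remainder = 20
Part : remainder = 80:20
GCD = 20
= 4:1

4:1


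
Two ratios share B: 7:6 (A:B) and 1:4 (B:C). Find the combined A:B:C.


Match B: multiply A:B by 1 → 7:6
Multiply B:C by 6 → 6:24
Combined: 7:6:24
GCD = 1
= 7:6:24

7:6:24


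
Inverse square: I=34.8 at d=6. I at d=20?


I₁d₁² = I₂d₂²
I₂ = I₁ × (d₁/d₂)²
= 34.8 × (6/20)²
= 34.8 × 36/400
= 1252.8/400
= 3.1320

3.1320


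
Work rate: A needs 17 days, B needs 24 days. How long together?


Rate of A = 1/17 per day
Rate of B = 1/24 per day
Combined rate = 1/17 + 1/24 = 41/408 ≈ 0.1005 per day
Days = 1 / combined rate = 408/41
≈ 9.95 days

9.95 days


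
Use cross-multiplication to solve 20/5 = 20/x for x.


Cross multiply: 20 × x = 5 × 20
20x = 100
x = 100 / 20
= 5.00

5.00


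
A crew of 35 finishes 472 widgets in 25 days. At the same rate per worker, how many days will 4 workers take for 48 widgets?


Days ∝ work / workers, so d₂ = d₁ × (m₁/m₂) × (w₂/w₁)
Workers factor (inverse): 35/4 = 8.7500
Work factor (direct): 48/472 ≈ 0.1017
d₂ = 25 × 35/4 × 48/472 = (25 × 35 × 48) / (4 × 472) = 42000/1888
≈ 22.25 days

22.25 days


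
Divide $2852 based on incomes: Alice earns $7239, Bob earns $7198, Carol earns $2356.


Total income = 7239 + 7198 + 2356 = $16793
Alice: $2852 × 7239/16793 = $1229.42
Bob: $2852 × 7198/16793 = $1222.46
Carol: $2852 × 2356/16793 = $400.13
= Alice: $1229.42, Bob: $1222.46, Carol: $400.13

Alice: $1229.42, Bob: $1222.46, Carol: $400.13


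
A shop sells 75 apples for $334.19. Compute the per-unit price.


Unit rate = total / quantity
= 334.19 / 75
= $4.46 per unit

$4.46 per unit


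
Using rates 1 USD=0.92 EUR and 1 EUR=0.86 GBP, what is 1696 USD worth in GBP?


Step 1: 1696 USD × 0.92 = 1560.32 EUR
Step 2: 1560.32 EUR × 0.86 = 1341.88 GBP
Implied rate USD→GBP = 0.92 × 0.86 = 0.7912
= 1341.88 GBP

1341.88 GBP


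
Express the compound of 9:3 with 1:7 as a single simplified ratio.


Compound ratio = (9×1) : (3×7)
= 9:21
GCD = 3
= 3:7

3:7


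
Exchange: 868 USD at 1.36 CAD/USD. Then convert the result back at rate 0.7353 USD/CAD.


Amount × rate = 868 × 1.36 = 1180.48 CAD
Round-trip: 1180.48 × 0.7353 = 868.01 USD
= 1180.48 CAD, then 868.01 USD

1180.48 CAD, then 868.01 USD


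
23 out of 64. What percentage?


Percentage = (part / whole) × 100
= (23 / 64) × 100
≈ 35.94%

35.94%


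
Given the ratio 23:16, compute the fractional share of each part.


Total parts = 23 + 16 = 39
First part: 23/39 = 23/39
Second part: 16/39 = 16/39
= 23/39 and 16/39

23/39 and 16/39


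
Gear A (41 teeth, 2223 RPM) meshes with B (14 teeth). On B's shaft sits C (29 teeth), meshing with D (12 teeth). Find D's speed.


Stage 1: RPM_B = RPM_A × t_A/t_B = 2223 × 41/14 = 91143/14 ≈ 6510.21
B and C share a shaft → RPM_C = RPM_B
Stage 2: RPM_D = RPM_C × t_C/t_D = RPM_A × (t_A×t_C)/(t_B×t_D)
Overall ratio = (41×29)/(14×12) = 1189/168
RPM_D = 2223 × 1189/168 = 2643147/168
≈ 15733.02 RPM

15733.02 RPM


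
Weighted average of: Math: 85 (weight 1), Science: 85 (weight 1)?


Numerator = 85×1 + 85×1
= 85 + 85
= 170
Total weight = 2
Weighted avg = 170/2
= 85.00

85.00


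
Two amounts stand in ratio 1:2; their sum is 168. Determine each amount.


Let A = 1k, B = 2k.
1k + 2k = 168
3k = 168 → k = 168/3 = 56
A = 1×56 = 56, B = 2×56 = 112
= A = 56, B = 112

A = 56, B = 112


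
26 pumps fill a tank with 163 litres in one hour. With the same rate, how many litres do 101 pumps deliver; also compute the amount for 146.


Direct proportion: y/x = constant
k = 163/26 ≈ 6.2692
y at x=101: k × 101 = 163 × 101 / 26 = 16463/26 ≈ 633.19
y at x=146: k × 146 = 163 × 146 / 26 = 23798/26 ≈ 915.31
= 633.19 and 915.31

633.19 and 915.31


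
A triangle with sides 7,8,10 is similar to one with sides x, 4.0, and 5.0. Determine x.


Scale factor = 4.0/8 = 0.5
Missing side = 7 × 0.5
= 3.5

3.5


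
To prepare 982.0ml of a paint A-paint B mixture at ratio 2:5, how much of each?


Total parts = 2 + 5 = 7
paint A: 982.0 × 2/7 = 280.6ml
paint B: 982.0 × 5/7 = 701.4ml
= 280.6ml and 701.4ml

280.6ml and 701.4ml
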